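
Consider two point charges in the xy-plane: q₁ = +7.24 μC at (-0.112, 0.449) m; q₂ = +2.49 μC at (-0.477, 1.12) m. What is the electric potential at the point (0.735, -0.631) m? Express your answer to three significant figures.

Electric potential is a scalar, so the contributions from each charge add algebraically: V = Σ kqᵢ/rᵢ.
Distances from the field point to each charge: r₁ = 1.37 m, r₂ = 2.13 m.
V = k[(7.24×10⁻⁶)/(1.37) + (2.49×10⁻⁶)/(2.13)] = 5.79×10⁴ V.

5.79×10⁴ V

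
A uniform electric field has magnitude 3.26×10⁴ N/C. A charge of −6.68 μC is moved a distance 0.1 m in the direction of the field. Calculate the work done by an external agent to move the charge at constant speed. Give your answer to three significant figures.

The potential change for a displacement 0.1 m in the direction of the field is ΔV = −Ed = -3260 V.
W_ext = qΔV = 0.0218 J.

0.0218 J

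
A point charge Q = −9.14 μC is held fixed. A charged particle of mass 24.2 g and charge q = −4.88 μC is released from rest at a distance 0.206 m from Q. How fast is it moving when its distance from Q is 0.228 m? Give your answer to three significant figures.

Only the electrostatic force acts, so mechanical energy is conserved: ½mv² = U₁ − U₂ = kQq(1/r₁ − 1/r₂).
U₁ − U₂ = (8.99×10⁹ N·m²/C²)(-9.14×10⁻⁶ C)(-4.88×10⁻⁶ C)(1/0.206 − 1/0.228) = 0.188 J.
v = √(2·0.188/0.0242) = 3.94 m/s.

3.94 m/s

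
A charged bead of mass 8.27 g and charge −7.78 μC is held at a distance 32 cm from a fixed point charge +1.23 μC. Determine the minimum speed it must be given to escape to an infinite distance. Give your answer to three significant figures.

To just escape, total mechanical energy must reach zero at infinity: ½mv²_min + U = 0, so ½mv²_min = −U = |kQq|/r.
|U| = |kQq|/r = (8.99×10⁹ N·m²/C²)(1.23×10⁻⁶)(7.78×10⁻⁶)/(0.320) = 0.269 J.
v_min = √(2|U|/m) = √(2·0.269/8.27×10⁻³) = 8.06 m/s.

8.06 m/s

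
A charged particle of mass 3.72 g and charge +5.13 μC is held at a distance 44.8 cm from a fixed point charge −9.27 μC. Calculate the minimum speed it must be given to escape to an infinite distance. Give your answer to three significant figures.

To just escape, total mechanical energy must reach zero at infinity: ½mv²_min + U = 0, so ½mv²_min = −U = |kQq|/r.
|U| = |kQq|/r = (8.99×10⁹ N·m²/C²)(9.27×10⁻⁶)(5.13×10⁻⁶)/(0.448) = 0.954 J.
v_min = √(2|U|/m) = √(2·0.954/3.72×10⁻³) = 22.7 m/s.

22.7 m/s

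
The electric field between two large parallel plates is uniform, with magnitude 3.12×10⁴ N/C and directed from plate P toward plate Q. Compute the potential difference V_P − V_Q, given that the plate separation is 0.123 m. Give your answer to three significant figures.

3840 V

In a uniform field, potential decreases in the direction of E: ΔV = −E·d for a displacement d parallel to E.
Going from Q to P is a displacement of 0.123 m opposite to the field, so V_P − V_Q = +Ed = 3840 V.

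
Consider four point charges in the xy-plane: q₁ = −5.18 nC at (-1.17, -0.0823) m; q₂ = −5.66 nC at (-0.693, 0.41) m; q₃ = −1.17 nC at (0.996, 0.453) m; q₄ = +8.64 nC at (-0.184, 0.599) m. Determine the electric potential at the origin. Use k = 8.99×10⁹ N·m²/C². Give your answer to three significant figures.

The total potential is the scalar sum of each charge's contribution, V = Σ kqᵢ/rᵢ.
Distances from the field point to each charge: r₁ = 1.17 m, r₂ = 0.805 m, r₃ = 1.09 m, r₄ = 0.627 m.
V = k[(-5.18×10⁻⁹)/(1.17) + (-5.66×10⁻⁹)/(0.805) + (-1.17×10⁻⁹)/(1.09) + (8.64×10⁻⁹)/(0.627)] = 11.4 V.

11.4 V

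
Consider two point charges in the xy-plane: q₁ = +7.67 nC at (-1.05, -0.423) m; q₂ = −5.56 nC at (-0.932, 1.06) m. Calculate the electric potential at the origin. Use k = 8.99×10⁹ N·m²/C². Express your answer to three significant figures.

Electric potential is a scalar, so the contributions from each charge add algebraically: V = Σ kqᵢ/rᵢ.
Distances from the field point to each charge: r₁ = 1.13 m, r₂ = 1.41 m.
V = k[(7.67×10⁻⁹)/(1.13) + (-5.56×10⁻⁹)/(1.41)] = 25.5 V.

25.5 V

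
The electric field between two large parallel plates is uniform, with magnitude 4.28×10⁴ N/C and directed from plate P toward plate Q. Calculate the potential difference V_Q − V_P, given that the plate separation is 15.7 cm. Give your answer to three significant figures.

In a uniform field, potential decreases in the direction of E: ΔV = −E·d for a displacement d parallel to E.
Going from P to Q is a displacement of 15.7 cm along the field, so V_Q − V_P = −Ed = -6720 V.

-6720 V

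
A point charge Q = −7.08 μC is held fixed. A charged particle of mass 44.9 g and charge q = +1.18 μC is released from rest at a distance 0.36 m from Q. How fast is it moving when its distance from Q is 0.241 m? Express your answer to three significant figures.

Only the electrostatic force acts, so mechanical energy is conserved: ½mv² = U₁ − U₂ = kQq(1/r₁ − 1/r₂).
U₁ − U₂ = (8.99×10⁹ N·m²/C²)(-7.08×10⁻⁶ C)(1.18×10⁻⁶ C)(1/0.360 − 1/0.241) = 0.103 J.
v = √(2·0.103/0.0449) = 2.14 m/s.

2.14 m/s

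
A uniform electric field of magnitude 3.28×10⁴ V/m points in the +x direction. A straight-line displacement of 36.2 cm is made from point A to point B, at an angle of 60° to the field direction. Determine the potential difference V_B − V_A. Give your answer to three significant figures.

-5940 V

Only the component of displacement along E changes the potential: ΔV = −E·d·cosθ.
ΔV = −(3.28×10⁴ V/m)(0.362 m)cos60° = -5940 V.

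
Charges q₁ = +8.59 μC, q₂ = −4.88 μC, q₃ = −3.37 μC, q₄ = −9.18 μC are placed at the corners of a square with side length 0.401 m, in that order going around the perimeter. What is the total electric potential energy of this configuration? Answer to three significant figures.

-1.39 J

The assembly work is the sum of pairwise potential energies, U = Σ_{i<j} kqᵢqⱼ/rᵢⱼ.
The four side pairs have separation 0.401 m and the two diagonal pairs 0.567 m.
Summing all 6 pair terms gives U = -1.39 J.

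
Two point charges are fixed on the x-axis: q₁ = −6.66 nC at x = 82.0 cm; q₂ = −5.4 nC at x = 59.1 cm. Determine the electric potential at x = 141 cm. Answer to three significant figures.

-161 V

The total potential is the scalar sum of each charge's contribution, V = Σ kqᵢ/rᵢ.
Distances from the field point to each charge: r₁ = 0.590 m, r₂ = 0.819 m.
V = k[(-6.66×10⁻⁹)/(0.590) + (-5.40×10⁻⁹)/(0.819)] = -161 V.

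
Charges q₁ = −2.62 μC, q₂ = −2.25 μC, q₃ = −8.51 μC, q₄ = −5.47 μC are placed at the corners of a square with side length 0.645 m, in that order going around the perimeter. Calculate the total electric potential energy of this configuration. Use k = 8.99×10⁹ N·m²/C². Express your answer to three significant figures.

The assembly work is the sum of pairwise potential energies, U = Σ_{i<j} kqᵢqⱼ/rᵢⱼ.
The four side pairs have separation 0.645 m and the two diagonal pairs 0.912 m.
Summing all 6 pair terms gives U = 1.54 J.

1.54 J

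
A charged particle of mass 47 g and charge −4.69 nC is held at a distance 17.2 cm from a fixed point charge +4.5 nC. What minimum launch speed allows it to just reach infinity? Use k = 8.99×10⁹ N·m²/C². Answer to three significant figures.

6.85×10⁻³ m/s

To just escape, total mechanical energy must reach zero at infinity: ½mv²_min + U = 0, so ½mv²_min = −U = |kQq|/r.
|U| = |kQq|/r = (8.99×10⁹ N·m²/C²)(4.50×10⁻⁹)(4.69×10⁻⁹)/(0.172) = 1.10×10⁻⁶ J.
v_min = √(2|U|/m) = √(2·1.10×10⁻⁶/0.0470) = 6.85×10⁻³ m/s.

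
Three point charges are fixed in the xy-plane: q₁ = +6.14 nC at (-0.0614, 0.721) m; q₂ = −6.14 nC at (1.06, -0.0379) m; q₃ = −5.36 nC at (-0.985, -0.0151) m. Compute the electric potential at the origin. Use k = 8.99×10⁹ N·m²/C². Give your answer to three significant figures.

Electric potential is a scalar, so the contributions from each charge add algebraically: V = Σ kqᵢ/rᵢ.
Distances from the field point to each charge: r₁ = 0.724 m, r₂ = 1.06 m, r₃ = 0.985 m.
V = k[(6.14×10⁻⁹)/(0.724) + (-6.14×10⁻⁹)/(1.06) + (-5.36×10⁻⁹)/(0.985)] = -24.7 V.

-24.7 V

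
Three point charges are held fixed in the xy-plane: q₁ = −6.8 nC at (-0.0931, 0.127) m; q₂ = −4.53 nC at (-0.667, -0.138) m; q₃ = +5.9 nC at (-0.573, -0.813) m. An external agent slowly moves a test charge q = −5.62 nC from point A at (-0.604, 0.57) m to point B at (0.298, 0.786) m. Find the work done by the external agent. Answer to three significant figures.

For quasistatic motion the external work equals the change in potential energy: W_ext = qΔV = q(V_B − V_A).
At A: distances to the source charges are 0.676 m, 0.711 m, 1.38 m; V_A = Σ kqᵢ/rᵢ = -109 V.
At B: distances to the source charges are 0.766 m, 1.34 m, 1.82 m; V_B = Σ kqᵢ/rᵢ = -81.1 V.
ΔV = V_B − V_A = 28.2 V.
W_ext = qΔV = (-5.62×10⁻⁹ C)(28.2 V) = -1.59×10⁻⁷ J.

-1.59×10⁻⁷ J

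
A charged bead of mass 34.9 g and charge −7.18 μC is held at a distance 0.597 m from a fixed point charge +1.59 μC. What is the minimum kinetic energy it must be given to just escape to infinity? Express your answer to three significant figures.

0.172 J

To just escape, total mechanical energy must reach zero at infinity: ½mv²_min + U = 0, so ½mv²_min = −U = |kQq|/r.
|U| = |kQq|/r = (8.99×10⁹ N·m²/C²)(1.59×10⁻⁶)(7.18×10⁻⁶)/(0.597) = 0.172 J.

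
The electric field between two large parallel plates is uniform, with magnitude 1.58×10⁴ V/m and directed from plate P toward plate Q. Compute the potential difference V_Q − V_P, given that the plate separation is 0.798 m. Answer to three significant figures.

In a uniform field, potential decreases in the direction of E: ΔV = −E·d for a displacement d parallel to E.
Going from P to Q is a displacement of 0.798 m along the field, so V_Q − V_P = −Ed = -1.26×10⁴ V.

-1.26×10⁴ V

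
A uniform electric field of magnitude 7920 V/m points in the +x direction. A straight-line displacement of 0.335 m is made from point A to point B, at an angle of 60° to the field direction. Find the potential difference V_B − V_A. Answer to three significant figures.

-1330 V

Only the component of displacement along E changes the potential: ΔV = −E·d·cosθ.
ΔV = −(7920 V/m)(0.335 m)cos60° = -1330 V.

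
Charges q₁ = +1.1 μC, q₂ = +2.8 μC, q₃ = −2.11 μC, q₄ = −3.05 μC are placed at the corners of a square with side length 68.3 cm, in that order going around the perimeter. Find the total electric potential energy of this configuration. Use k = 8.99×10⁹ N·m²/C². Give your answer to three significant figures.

-0.0978 J

The assembly work is the sum of pairwise potential energies, U = Σ_{i<j} kqᵢqⱼ/rᵢⱼ.
The four side pairs have separation 0.683 m and the two diagonal pairs 0.966 m.
Summing all 6 pair terms gives U = -0.0978 J.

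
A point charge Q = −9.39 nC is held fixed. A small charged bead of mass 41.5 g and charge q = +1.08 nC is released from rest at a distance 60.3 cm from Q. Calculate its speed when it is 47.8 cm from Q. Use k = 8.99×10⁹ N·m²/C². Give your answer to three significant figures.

1.38×10⁻³ m/s

Only the electrostatic force acts, so mechanical energy is conserved: ½mv² = U₁ − U₂ = kQq(1/r₁ − 1/r₂).
U₁ − U₂ = (8.99×10⁹ N·m²/C²)(-9.39×10⁻⁹ C)(1.08×10⁻⁹ C)(1/0.603 − 1/0.478) = 3.95×10⁻⁸ J.
v = √(2·3.95×10⁻⁸/0.0415) = 1.38×10⁻³ m/s.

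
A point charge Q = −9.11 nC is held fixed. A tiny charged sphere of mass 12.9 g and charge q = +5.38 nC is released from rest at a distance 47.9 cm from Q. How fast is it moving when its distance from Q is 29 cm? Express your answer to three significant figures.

9.64×10⁻³ m/s

Only the electrostatic force acts, so mechanical energy is conserved: ½mv² = U₁ − U₂ = kQq(1/r₁ − 1/r₂).
U₁ − U₂ = (8.99×10⁹ N·m²/C²)(-9.11×10⁻⁹ C)(5.38×10⁻⁹ C)(1/0.479 − 1/0.290) = 5.99×10⁻⁷ J.
v = √(2·5.99×10⁻⁷/0.0129) = 9.64×10⁻³ m/s.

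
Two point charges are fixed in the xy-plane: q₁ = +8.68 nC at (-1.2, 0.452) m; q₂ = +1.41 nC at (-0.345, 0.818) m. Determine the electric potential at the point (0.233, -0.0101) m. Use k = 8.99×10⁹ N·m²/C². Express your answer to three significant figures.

The total potential is the scalar sum of each charge's contribution, V = Σ kqᵢ/rᵢ.
Distances from the field point to each charge: r₁ = 1.51 m, r₂ = 1.01 m.
V = k[(8.68×10⁻⁹)/(1.51) + (1.41×10⁻⁹)/(1.01)] = 64.4 V.

64.4 V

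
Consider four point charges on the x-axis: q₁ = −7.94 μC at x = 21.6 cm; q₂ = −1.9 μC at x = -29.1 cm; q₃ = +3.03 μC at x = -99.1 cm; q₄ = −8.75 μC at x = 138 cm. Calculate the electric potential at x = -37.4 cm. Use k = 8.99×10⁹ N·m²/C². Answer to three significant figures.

-3.27×10⁵ V

Electric potential is a scalar, so the contributions from each charge add algebraically: V = Σ kqᵢ/rᵢ.
Distances from the field point to each charge: r₁ = 0.590 m, r₂ = 0.0830 m, r₃ = 0.617 m, r₄ = 1.75 m.
V = k[(-7.94×10⁻⁶)/(0.590) + (-1.90×10⁻⁶)/(0.0830) + (3.03×10⁻⁶)/(0.617) + (-8.75×10⁻⁶)/(1.75)] = -3.27×10⁵ V.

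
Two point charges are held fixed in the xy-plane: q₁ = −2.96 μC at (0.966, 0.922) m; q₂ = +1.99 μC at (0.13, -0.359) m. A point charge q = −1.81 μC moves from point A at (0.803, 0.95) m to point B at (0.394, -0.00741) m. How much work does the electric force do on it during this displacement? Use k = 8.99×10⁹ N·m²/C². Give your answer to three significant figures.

The work done by the electric force is W_field = −ΔU = −q(V_B − V_A) = q(V_A − V_B).
At A: distances to the source charges are 0.165 m, 1.47 m; V_A = Σ kqᵢ/rᵢ = -1.49×10⁵ V.
At B: distances to the source charges are 1.09 m, 0.440 m; V_B = Σ kqᵢ/rᵢ = 1.63×10⁴ V.
ΔV = V_B − V_A = 1.65×10⁵ V.
W_field = −qΔV = −(-1.81×10⁻⁶ C)(1.65×10⁵ V) = 0.299 J.

0.299 J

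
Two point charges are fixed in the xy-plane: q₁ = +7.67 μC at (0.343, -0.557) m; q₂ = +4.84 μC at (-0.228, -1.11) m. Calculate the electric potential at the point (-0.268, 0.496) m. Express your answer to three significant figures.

The total potential is the scalar sum of each charge's contribution, V = Σ kqᵢ/rᵢ.
Distances from the field point to each charge: r₁ = 1.22 m, r₂ = 1.61 m.
V = k[(7.67×10⁻⁶)/(1.22) + (4.84×10⁻⁶)/(1.61)] = 8.37×10⁴ V.

8.37×10⁴ V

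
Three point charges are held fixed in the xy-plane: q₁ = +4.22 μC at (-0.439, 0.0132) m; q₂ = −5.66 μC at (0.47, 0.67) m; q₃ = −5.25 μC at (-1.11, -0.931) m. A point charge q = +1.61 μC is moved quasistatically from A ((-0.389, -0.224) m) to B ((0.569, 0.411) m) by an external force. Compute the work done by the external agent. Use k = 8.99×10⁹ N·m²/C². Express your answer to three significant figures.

-0.385 J

For quasistatic motion the external work equals the change in potential energy: W_ext = qΔV = q(V_B − V_A).
At A: distances to the source charges are 0.242 m, 1.24 m, 1.01 m; V_A = Σ kqᵢ/rᵢ = 6.87×10⁴ V.
At B: distances to the source charges are 1.08 m, 0.277 m, 2.15 m; V_B = Σ kqᵢ/rᵢ = -1.70×10⁵ V.
ΔV = V_B − V_A = -2.39×10⁵ V.
W_ext = qΔV = (1.61×10⁻⁶ C)(-2.39×10⁵ V) = -0.385 J.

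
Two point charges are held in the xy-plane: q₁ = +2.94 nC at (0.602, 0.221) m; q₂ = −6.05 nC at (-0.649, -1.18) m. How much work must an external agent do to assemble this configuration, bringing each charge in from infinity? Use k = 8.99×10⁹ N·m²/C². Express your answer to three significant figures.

-8.51×10⁻⁸ J

The assembly work is the sum of pairwise potential energies, U = Σ_{i<j} kqᵢqⱼ/rᵢⱼ.
Pair separations: r₁₂ = 1.88 m.
U = (-8.51×10⁻⁸) = -8.51×10⁻⁸ J.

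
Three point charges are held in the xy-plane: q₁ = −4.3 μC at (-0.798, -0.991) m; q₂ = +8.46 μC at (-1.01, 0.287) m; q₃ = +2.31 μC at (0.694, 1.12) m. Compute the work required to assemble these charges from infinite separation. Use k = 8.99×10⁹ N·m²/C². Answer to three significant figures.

The assembly work is the sum of pairwise potential energies, U = Σ_{i<j} kqᵢqⱼ/rᵢⱼ.
Pair separations: r₁₂ = 1.30 m, r₁₃ = 2.59 m, r₂₃ = 1.90 m.
U = (-0.252) + (-0.0345) + (0.0926) = -0.194 J.

-0.194 J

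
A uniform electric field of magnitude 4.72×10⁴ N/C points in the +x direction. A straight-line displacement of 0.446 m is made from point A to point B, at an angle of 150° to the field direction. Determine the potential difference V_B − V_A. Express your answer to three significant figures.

1.82×10⁴ V

Only the component of displacement along E changes the potential: ΔV = −E·d·cosθ.
ΔV = −(4.72×10⁴ V/m)(0.446 m)cos150° = 1.82×10⁴ V.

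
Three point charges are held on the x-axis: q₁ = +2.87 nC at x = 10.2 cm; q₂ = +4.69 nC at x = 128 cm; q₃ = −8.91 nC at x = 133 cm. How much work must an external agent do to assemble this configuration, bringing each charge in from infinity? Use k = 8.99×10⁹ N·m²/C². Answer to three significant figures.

-7.60×10⁻⁶ J

The assembly work is the sum of pairwise potential energies, U = Σ_{i<j} kqᵢqⱼ/rᵢⱼ.
Pair separations: r₁₂ = 1.18 m, r₁₃ = 1.23 m, r₂₃ = 0.0500 m.
U = (1.03×10⁻⁷) + (-1.87×10⁻⁷) + (-7.51×10⁻⁶) = -7.60×10⁻⁶ J.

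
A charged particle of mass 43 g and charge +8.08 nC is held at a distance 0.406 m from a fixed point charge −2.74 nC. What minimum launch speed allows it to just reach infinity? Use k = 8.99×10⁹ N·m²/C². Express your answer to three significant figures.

4.78×10⁻³ m/s

To just escape, total mechanical energy must reach zero at infinity: ½mv²_min + U = 0, so ½mv²_min = −U = |kQq|/r.
|U| = |kQq|/r = (8.99×10⁹ N·m²/C²)(2.74×10⁻⁹)(8.08×10⁻⁹)/(0.406) = 4.90×10⁻⁷ J.
v_min = √(2|U|/m) = √(2·4.90×10⁻⁷/0.0430) = 4.78×10⁻³ m/s.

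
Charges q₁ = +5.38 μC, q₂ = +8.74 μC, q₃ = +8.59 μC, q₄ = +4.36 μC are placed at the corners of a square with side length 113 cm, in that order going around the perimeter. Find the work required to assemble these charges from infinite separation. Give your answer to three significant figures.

The work to assemble the configuration equals its total potential energy, U = Σ kqᵢqⱼ/rᵢⱼ over all pairs.
The four side pairs have separation 1.13 m and the two diagonal pairs 1.60 m.
Summing all 6 pair terms gives U = 1.93 J.

1.93 J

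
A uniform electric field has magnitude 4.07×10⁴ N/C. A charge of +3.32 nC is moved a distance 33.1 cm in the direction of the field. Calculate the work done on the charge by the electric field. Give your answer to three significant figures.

4.47×10⁻⁵ J

The potential change for a displacement 33.1 cm in the direction of the field is ΔV = −Ed = -1.35×10⁴ V.
W_field = −qΔV = 4.47×10⁻⁵ J.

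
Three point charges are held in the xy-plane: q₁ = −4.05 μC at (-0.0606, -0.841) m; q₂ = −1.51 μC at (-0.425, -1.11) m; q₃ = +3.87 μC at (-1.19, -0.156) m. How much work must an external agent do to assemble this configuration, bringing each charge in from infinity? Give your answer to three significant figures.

-0.0283 J

The assembly work is the sum of pairwise potential energies, U = Σ_{i<j} kqᵢqⱼ/rᵢⱼ.
Pair separations: r₁₂ = 0.453 m, r₁₃ = 1.32 m, r₂₃ = 1.22 m.
U = (0.121) + (-0.107) + (-0.0430) = -0.0283 J.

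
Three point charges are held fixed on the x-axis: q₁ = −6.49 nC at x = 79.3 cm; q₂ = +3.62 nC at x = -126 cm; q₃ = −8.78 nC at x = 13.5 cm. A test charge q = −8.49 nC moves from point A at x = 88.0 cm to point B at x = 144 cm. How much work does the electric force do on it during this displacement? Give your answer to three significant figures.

5.29×10⁻⁶ J

The work done by the electric force is W_field = −ΔU = −q(V_B − V_A) = q(V_A − V_B).
At A: distances to the source charges are 0.0870 m, 2.14 m, 0.745 m; V_A = Σ kqᵢ/rᵢ = -761 V.
At B: distances to the source charges are 0.647 m, 2.70 m, 1.30 m; V_B = Σ kqᵢ/rᵢ = -139 V.
ΔV = V_B − V_A = 623 V.
W_field = −qΔV = −(-8.49×10⁻⁹ C)(623 V) = 5.29×10⁻⁶ J.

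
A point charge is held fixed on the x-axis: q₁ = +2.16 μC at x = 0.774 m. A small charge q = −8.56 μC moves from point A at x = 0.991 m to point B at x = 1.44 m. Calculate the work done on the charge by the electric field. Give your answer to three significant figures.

The work done by the electric force is W_field = −ΔU = −q(V_B − V_A) = q(V_A − V_B).
At A: distance to the source charge is 0.217 m; V_A = kq₁/r = 8.95×10⁴ V.
At B: distance to the source charge is 0.666 m; V_B = kq₁/r = 2.92×10⁴ V.
ΔV = V_B − V_A = -6.03×10⁴ V.
W_field = −qΔV = −(-8.56×10⁻⁶ C)(-6.03×10⁴ V) = -0.516 J.

-0.516 J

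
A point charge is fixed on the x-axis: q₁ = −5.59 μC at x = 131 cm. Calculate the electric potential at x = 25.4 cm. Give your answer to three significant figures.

-4.76×10⁴ V

The total potential is the scalar sum of each charge's contribution, V = Σ kqᵢ/rᵢ.
V = k[(-5.59×10⁻⁶)/(1.06)] = -4.76×10⁴ V.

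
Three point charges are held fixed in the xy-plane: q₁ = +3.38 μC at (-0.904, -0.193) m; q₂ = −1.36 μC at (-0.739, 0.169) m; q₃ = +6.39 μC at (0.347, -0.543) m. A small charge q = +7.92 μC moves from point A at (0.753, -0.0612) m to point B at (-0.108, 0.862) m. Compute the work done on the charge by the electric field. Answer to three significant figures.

The work done by the electric force is W_field = −ΔU = −q(V_B − V_A) = q(V_A − V_B).
At A: distances to the source charges are 1.66 m, 1.51 m, 0.630 m; V_A = Σ kqᵢ/rᵢ = 1.01×10⁵ V.
At B: distances to the source charges are 1.32 m, 0.937 m, 1.48 m; V_B = Σ kqᵢ/rᵢ = 4.88×10⁴ V.
ΔV = V_B − V_A = -5.25×10⁴ V.
W_field = −qΔV = −(7.92×10⁻⁶ C)(-5.25×10⁴ V) = 0.416 J.

0.416 J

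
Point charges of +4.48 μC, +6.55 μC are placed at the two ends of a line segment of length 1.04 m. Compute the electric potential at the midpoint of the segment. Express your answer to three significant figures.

1.91×10⁵ V

The total potential is the scalar sum of each charge's contribution, V = Σ kqᵢ/rᵢ.
Each charge is 0.520 m from the midpoint.
V = k[(4.48×10⁻⁶)/(0.520) + (6.55×10⁻⁶)/(0.520)] = 1.91×10⁵ V.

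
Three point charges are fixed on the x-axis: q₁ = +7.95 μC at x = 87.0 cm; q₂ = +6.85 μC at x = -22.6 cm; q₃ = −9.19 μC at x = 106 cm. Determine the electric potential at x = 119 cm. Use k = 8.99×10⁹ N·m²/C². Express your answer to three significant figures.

The total potential is the scalar sum of each charge's contribution, V = Σ kqᵢ/rᵢ.
Distances from the field point to each charge: r₁ = 0.320 m, r₂ = 1.42 m, r₃ = 0.130 m.
V = k[(7.95×10⁻⁶)/(0.320) + (6.85×10⁻⁶)/(1.42) + (-9.19×10⁻⁶)/(0.130)] = -3.69×10⁵ V.

-3.69×10⁵ V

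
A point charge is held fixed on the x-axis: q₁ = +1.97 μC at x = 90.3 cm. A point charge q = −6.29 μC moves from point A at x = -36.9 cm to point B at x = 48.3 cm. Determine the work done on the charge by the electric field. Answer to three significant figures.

The work done by the electric force is W_field = −ΔU = −q(V_B − V_A) = q(V_A − V_B).
At A: distance to the source charge is 1.27 m; V_A = kq₁/r = 1.39×10⁴ V.
At B: distance to the source charge is 0.420 m; V_B = kq₁/r = 4.22×10⁴ V.
ΔV = V_B − V_A = 2.82×10⁴ V.
W_field = −qΔV = −(-6.29×10⁻⁶ C)(2.82×10⁴ V) = 0.178 J.

0.178 J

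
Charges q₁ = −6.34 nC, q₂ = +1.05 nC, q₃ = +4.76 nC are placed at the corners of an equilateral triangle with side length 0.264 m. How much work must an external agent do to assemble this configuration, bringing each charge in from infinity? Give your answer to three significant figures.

-1.08×10⁻⁶ J

The work to assemble the configuration equals its total potential energy, U = Σ kqᵢqⱼ/rᵢⱼ over all pairs.
All three pair separations equal the side length, 0.264 m.
U = (-2.27×10⁻⁷) + (-1.03×10⁻⁶) + (1.70×10⁻⁷) = -1.08×10⁻⁶ J.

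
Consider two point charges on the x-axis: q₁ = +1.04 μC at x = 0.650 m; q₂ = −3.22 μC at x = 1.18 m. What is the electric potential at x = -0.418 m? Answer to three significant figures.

-9360 V

Electric potential is a scalar, so the contributions from each charge add algebraically: V = Σ kqᵢ/rᵢ.
Distances from the field point to each charge: r₁ = 1.07 m, r₂ = 1.60 m.
V = k[(1.04×10⁻⁶)/(1.07) + (-3.22×10⁻⁶)/(1.60)] = -9360 V.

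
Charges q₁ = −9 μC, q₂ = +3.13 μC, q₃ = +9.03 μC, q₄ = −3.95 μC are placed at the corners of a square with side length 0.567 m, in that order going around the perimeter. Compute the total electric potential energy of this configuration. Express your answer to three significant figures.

The work to assemble the configuration equals its total potential energy, U = Σ kqᵢqⱼ/rᵢⱼ over all pairs.
The four side pairs have separation 0.567 m and the two diagonal pairs 0.802 m.
Summing all 6 pair terms gives U = -1.05 J.

-1.05 J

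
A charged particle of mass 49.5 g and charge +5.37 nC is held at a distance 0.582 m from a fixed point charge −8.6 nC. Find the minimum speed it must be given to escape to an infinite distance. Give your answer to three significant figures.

To just escape, total mechanical energy must reach zero at infinity: ½mv²_min + U = 0, so ½mv²_min = −U = |kQq|/r.
|U| = |kQq|/r = (8.99×10⁹ N·m²/C²)(8.60×10⁻⁹)(5.37×10⁻⁹)/(0.582) = 7.13×10⁻⁷ J.
v_min = √(2|U|/m) = √(2·7.13×10⁻⁷/0.0495) = 5.37×10⁻³ m/s.

5.37×10⁻³ m/s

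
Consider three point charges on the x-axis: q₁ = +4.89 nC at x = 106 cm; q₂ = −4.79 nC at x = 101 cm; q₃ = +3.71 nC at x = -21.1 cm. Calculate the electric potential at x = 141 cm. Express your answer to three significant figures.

The total potential is the scalar sum of each charge's contribution, V = Σ kqᵢ/rᵢ.
Distances from the field point to each charge: r₁ = 0.350 m, r₂ = 0.400 m, r₃ = 1.62 m.
V = k[(4.89×10⁻⁹)/(0.350) + (-4.79×10⁻⁹)/(0.400) + (3.71×10⁻⁹)/(1.62)] = 38.5 V.

38.5 V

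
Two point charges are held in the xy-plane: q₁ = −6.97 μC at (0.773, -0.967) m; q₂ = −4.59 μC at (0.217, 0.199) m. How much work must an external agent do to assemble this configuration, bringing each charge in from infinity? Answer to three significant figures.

The work to assemble the configuration equals its total potential energy, U = Σ kqᵢqⱼ/rᵢⱼ over all pairs.
Pair separations: r₁₂ = 1.29 m.
U = (0.223) = 0.223 J.

0.223 J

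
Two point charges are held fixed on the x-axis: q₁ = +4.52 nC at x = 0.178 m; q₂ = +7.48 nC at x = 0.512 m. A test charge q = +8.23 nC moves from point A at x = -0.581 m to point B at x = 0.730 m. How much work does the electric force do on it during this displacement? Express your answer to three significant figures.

-2.20×10⁻⁶ J

The work done by the electric force is W_field = −ΔU = −q(V_B − V_A) = q(V_A − V_B).
At A: distances to the source charges are 0.759 m, 1.09 m; V_A = Σ kqᵢ/rᵢ = 115 V.
At B: distances to the source charges are 0.552 m, 0.218 m; V_B = Σ kqᵢ/rᵢ = 382 V.
ΔV = V_B − V_A = 267 V.
W_field = −qΔV = −(8.23×10⁻⁹ C)(267 V) = -2.20×10⁻⁶ J.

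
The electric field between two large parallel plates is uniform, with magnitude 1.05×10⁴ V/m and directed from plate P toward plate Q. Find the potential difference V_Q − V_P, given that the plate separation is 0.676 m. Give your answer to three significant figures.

In a uniform field, potential decreases in the direction of E: ΔV = −E·d for a displacement d parallel to E.
Going from P to Q is a displacement of 0.676 m along the field, so V_Q − V_P = −Ed = -7100 V.

-7100 V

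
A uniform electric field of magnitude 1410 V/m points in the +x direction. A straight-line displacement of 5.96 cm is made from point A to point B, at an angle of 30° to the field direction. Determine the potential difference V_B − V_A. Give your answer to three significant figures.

Only the component of displacement along E changes the potential: ΔV = −E·d·cosθ.
ΔV = −(1410 V/m)(0.0596 m)cos30° = -72.8 V.

-72.8 V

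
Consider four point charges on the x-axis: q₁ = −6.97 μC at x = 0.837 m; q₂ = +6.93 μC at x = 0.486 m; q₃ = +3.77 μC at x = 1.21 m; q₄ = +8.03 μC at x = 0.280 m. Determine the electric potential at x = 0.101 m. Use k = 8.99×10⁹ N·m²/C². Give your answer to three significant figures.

5.11×10⁵ V

Electric potential is a scalar, so the contributions from each charge add algebraically: V = Σ kqᵢ/rᵢ.
Distances from the field point to each charge: r₁ = 0.736 m, r₂ = 0.385 m, r₃ = 1.11 m, r₄ = 0.179 m.
V = k[(-6.97×10⁻⁶)/(0.736) + (6.93×10⁻⁶)/(0.385) + (3.77×10⁻⁶)/(1.11) + (8.03×10⁻⁶)/(0.179)] = 5.11×10⁵ V.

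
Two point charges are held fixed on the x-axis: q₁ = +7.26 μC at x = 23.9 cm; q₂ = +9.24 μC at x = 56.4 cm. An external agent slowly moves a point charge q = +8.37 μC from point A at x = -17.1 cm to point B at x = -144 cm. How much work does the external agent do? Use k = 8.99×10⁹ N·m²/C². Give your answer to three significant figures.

For quasistatic motion the external work equals the change in potential energy: W_ext = qΔV = q(V_B − V_A).
At A: distances to the source charges are 0.410 m, 0.735 m; V_A = Σ kqᵢ/rᵢ = 2.72×10⁵ V.
At B: distances to the source charges are 1.68 m, 2.00 m; V_B = Σ kqᵢ/rᵢ = 8.03×10⁴ V.
ΔV = V_B − V_A = -1.92×10⁵ V.
W_ext = qΔV = (8.37×10⁻⁶ C)(-1.92×10⁵ V) = -1.61 J.

-1.61 J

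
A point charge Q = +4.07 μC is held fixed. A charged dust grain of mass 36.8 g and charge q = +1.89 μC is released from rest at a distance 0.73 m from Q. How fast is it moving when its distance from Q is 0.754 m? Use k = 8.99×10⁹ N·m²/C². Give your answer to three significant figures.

Only the electrostatic force acts, so mechanical energy is conserved: ½mv² = U₁ − U₂ = kQq(1/r₁ − 1/r₂).
U₁ − U₂ = (8.99×10⁹ N·m²/C²)(4.07×10⁻⁶ C)(1.89×10⁻⁶ C)(1/0.730 − 1/0.754) = 3.02×10⁻³ J.
v = √(2·3.02×10⁻³/0.0368) = 0.405 m/s.

0.405 m/s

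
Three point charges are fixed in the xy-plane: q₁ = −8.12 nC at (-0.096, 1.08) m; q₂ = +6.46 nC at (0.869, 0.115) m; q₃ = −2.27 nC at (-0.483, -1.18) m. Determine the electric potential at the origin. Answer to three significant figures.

-17.1 V

The total potential is the scalar sum of each charge's contribution, V = Σ kqᵢ/rᵢ.
Distances from the field point to each charge: r₁ = 1.08 m, r₂ = 0.877 m, r₃ = 1.28 m.
V = k[(-8.12×10⁻⁹)/(1.08) + (6.46×10⁻⁹)/(0.877) + (-2.27×10⁻⁹)/(1.28)] = -17.1 V.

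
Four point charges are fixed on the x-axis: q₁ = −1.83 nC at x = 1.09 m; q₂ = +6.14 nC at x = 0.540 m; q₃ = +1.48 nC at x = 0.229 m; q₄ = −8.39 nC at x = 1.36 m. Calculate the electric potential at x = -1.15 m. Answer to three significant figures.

Electric potential is a scalar, so the contributions from each charge add algebraically: V = Σ kqᵢ/rᵢ.
Distances from the field point to each charge: r₁ = 2.24 m, r₂ = 1.69 m, r₃ = 1.38 m, r₄ = 2.51 m.
V = k[(-1.83×10⁻⁹)/(2.24) + (6.14×10⁻⁹)/(1.69) + (1.48×10⁻⁹)/(1.38) + (-8.39×10⁻⁹)/(2.51)] = 4.92 V.

4.92 V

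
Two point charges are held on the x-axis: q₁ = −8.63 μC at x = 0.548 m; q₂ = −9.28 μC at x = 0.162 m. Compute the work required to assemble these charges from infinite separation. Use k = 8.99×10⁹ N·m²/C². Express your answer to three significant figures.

1.87 J

The work to assemble the configuration equals its total potential energy, U = Σ kqᵢqⱼ/rᵢⱼ over all pairs.
Pair separations: r₁₂ = 0.386 m.
U = (1.87) = 1.87 J.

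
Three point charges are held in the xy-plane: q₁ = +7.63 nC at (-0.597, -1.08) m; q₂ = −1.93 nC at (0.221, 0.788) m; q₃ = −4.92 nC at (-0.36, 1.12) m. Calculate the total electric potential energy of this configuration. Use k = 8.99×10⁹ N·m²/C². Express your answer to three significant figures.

The assembly work is the sum of pairwise potential energies, U = Σ_{i<j} kqᵢqⱼ/rᵢⱼ.
Pair separations: r₁₂ = 2.04 m, r₁₃ = 2.21 m, r₂₃ = 0.669 m.
U = (-6.49×10⁻⁸) + (-1.53×10⁻⁷) + (1.28×10⁻⁷) = -8.99×10⁻⁸ J.

-8.99×10⁻⁸ J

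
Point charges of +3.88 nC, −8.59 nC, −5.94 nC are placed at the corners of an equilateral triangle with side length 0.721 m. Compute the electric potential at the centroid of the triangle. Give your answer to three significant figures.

-230 V

Electric potential is a scalar, so the contributions from each charge add algebraically: V = Σ kqᵢ/rᵢ.
The distance from each vertex to the centroid is a/√3 = 0.416 m.
V = k[(3.88×10⁻⁹)/(0.416) + (-8.59×10⁻⁹)/(0.416) + (-5.94×10⁻⁹)/(0.416)] = -230 V.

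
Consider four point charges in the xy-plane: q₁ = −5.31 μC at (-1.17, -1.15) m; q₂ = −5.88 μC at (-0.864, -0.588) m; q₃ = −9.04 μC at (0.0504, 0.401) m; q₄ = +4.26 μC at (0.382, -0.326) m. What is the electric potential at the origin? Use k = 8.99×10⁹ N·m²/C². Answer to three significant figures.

-2.05×10⁵ V

Electric potential is a scalar, so the contributions from each charge add algebraically: V = Σ kqᵢ/rᵢ.
Distances from the field point to each charge: r₁ = 1.64 m, r₂ = 1.05 m, r₃ = 0.404 m, r₄ = 0.502 m.
V = k[(-5.31×10⁻⁶)/(1.64) + (-5.88×10⁻⁶)/(1.05) + (-9.04×10⁻⁶)/(0.404) + (4.26×10⁻⁶)/(0.502)] = -2.05×10⁵ V.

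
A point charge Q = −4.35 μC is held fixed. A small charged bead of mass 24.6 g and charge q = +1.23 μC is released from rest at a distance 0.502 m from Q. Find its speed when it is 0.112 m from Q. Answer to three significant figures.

Only the electrostatic force acts, so mechanical energy is conserved: ½mv² = U₁ − U₂ = kQq(1/r₁ − 1/r₂).
U₁ − U₂ = (8.99×10⁹ N·m²/C²)(-4.35×10⁻⁶ C)(1.23×10⁻⁶ C)(1/0.502 − 1/0.112) = 0.334 J.
v = √(2·0.334/0.0246) = 5.21 m/s.

5.21 m/s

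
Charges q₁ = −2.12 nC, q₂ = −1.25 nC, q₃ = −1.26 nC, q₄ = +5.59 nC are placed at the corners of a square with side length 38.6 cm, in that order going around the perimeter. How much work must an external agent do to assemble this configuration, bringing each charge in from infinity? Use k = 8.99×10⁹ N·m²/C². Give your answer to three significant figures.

-4.13×10⁻⁷ J

The assembly work is the sum of pairwise potential energies, U = Σ_{i<j} kqᵢqⱼ/rᵢⱼ.
The four side pairs have separation 0.386 m and the two diagonal pairs 0.546 m.
Summing all 6 pair terms gives U = -4.13×10⁻⁷ J.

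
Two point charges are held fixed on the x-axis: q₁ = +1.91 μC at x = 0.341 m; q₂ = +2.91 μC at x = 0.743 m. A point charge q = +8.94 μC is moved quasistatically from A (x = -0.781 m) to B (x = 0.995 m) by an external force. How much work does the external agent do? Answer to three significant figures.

For quasistatic motion the external work equals the change in potential energy: W_ext = qΔV = q(V_B − V_A).
At A: distances to the source charges are 1.12 m, 1.52 m; V_A = Σ kqᵢ/rᵢ = 3.25×10⁴ V.
At B: distances to the source charges are 0.654 m, 0.252 m; V_B = Σ kqᵢ/rᵢ = 1.30×10⁵ V.
ΔV = V_B − V_A = 9.76×10⁴ V.
W_ext = qΔV = (8.94×10⁻⁶ C)(9.76×10⁴ V) = 0.873 J.

0.873 J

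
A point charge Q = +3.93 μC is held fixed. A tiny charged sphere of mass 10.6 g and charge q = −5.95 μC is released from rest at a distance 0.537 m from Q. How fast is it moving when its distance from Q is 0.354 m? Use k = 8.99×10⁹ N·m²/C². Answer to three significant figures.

6.18 m/s

Only the electrostatic force acts, so mechanical energy is conserved: ½mv² = U₁ − U₂ = kQq(1/r₁ − 1/r₂).
U₁ − U₂ = (8.99×10⁹ N·m²/C²)(3.93×10⁻⁶ C)(-5.95×10⁻⁶ C)(1/0.537 − 1/0.354) = 0.202 J.
v = √(2·0.202/0.0106) = 6.18 m/s.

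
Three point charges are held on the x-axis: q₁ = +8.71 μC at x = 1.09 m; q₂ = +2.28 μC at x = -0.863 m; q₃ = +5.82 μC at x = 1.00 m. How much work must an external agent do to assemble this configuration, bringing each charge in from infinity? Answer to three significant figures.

5.22 J

The assembly work is the sum of pairwise potential energies, U = Σ_{i<j} kqᵢqⱼ/rᵢⱼ.
Pair separations: r₁₂ = 1.95 m, r₁₃ = 0.0900 m, r₂₃ = 1.86 m.
U = (0.0914) + (5.06) + (0.0640) = 5.22 J.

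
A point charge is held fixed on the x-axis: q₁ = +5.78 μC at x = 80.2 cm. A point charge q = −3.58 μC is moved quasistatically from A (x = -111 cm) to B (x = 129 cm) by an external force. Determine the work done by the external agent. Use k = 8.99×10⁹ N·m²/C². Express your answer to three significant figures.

For quasistatic motion the external work equals the change in potential energy: W_ext = qΔV = q(V_B − V_A).
At A: distance to the source charge is 1.91 m; V_A = kq₁/r = 2.72×10⁴ V.
At B: distance to the source charge is 0.488 m; V_B = kq₁/r = 1.06×10⁵ V.
ΔV = V_B − V_A = 7.93×10⁴ V.
W_ext = qΔV = (-3.58×10⁻⁶ C)(7.93×10⁴ V) = -0.284 J.

-0.284 J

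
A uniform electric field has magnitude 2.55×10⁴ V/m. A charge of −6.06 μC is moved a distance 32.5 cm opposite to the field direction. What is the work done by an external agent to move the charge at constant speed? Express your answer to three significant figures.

The potential change for a displacement 32.5 cm opposite to the field direction is ΔV = +Ed = 8290 V.
W_ext = qΔV = -0.0502 J.

-0.0502 J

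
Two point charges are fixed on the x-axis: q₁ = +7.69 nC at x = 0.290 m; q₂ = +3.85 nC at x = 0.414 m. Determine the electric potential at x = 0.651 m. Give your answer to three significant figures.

The total potential is the scalar sum of each charge's contribution, V = Σ kqᵢ/rᵢ.
Distances from the field point to each charge: r₁ = 0.361 m, r₂ = 0.237 m.
V = k[(7.69×10⁻⁹)/(0.361) + (3.85×10⁻⁹)/(0.237)] = 338 V.

338 V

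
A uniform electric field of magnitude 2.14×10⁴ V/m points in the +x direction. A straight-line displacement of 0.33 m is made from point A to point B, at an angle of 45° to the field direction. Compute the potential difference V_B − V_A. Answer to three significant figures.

-4990 V

Only the component of displacement along E changes the potential: ΔV = −E·d·cosθ.
ΔV = −(2.14×10⁴ V/m)(0.330 m)cos45° = -4990 V.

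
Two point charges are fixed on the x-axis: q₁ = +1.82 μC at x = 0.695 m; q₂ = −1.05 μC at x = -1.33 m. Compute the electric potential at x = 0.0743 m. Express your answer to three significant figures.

The total potential is the scalar sum of each charge's contribution, V = Σ kqᵢ/rᵢ.
Distances from the field point to each charge: r₁ = 0.621 m, r₂ = 1.40 m.
V = k[(1.82×10⁻⁶)/(0.621) + (-1.05×10⁻⁶)/(1.40)] = 1.96×10⁴ V.

1.96×10⁴ V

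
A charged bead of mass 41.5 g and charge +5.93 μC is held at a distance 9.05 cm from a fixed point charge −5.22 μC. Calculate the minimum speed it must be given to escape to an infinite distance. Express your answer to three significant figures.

To just escape, total mechanical energy must reach zero at infinity: ½mv²_min + U = 0, so ½mv²_min = −U = |kQq|/r.
|U| = |kQq|/r = (8.99×10⁹ N·m²/C²)(5.22×10⁻⁶)(5.93×10⁻⁶)/(0.0905) = 3.07 J.
v_min = √(2|U|/m) = √(2·3.07/0.0415) = 12.2 m/s.

12.2 m/s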